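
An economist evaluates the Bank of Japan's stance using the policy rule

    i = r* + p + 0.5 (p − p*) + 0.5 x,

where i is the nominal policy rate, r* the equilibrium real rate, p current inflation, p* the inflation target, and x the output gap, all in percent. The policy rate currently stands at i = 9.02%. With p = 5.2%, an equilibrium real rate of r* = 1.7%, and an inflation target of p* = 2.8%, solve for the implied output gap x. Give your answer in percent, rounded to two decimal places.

0.5 x = 9.02 − 1.7 − 5.2 − 0.5 × (5.2 − 2.8) = 0.92
x = 0.92 / 0.5 = 1.84

1.84%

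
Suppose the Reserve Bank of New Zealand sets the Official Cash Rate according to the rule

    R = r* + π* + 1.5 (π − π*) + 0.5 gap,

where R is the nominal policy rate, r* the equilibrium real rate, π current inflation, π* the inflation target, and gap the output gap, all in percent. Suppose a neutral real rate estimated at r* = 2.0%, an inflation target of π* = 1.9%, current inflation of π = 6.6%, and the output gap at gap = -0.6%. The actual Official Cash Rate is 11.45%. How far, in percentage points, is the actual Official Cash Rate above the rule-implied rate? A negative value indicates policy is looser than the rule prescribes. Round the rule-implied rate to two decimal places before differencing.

R = 2.0 + 1.9 + 1.5 × (6.6 − 1.9) + 0.5 × (-0.6)
   = 2.0 + 1.9 + 7.05 − 0.3 = 10.65
Deviation = 11.45 − 10.65 = 0.80 pp.

0.80 pp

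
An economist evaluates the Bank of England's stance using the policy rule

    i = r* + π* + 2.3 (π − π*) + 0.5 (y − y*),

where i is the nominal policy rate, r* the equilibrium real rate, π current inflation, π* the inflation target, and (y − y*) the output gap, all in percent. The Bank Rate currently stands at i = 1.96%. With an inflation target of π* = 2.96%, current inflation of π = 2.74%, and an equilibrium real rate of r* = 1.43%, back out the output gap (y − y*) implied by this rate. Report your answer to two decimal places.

-3.85%

0.5 (y − y*) = 1.96 − 1.43 − 2.96 − 2.3 × (2.74 − 2.96) = -1.924
(y − y*) = -1.924 / 0.5 = -3.85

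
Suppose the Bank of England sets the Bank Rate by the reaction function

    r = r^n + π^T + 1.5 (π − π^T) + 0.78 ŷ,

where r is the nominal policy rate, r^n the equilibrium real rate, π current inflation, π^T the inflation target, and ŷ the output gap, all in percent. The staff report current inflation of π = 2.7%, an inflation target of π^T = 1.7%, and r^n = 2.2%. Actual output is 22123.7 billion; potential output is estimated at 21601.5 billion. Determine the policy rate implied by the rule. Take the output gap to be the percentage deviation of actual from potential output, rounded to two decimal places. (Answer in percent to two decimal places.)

7.29%

Output gap = 100 × (22123.7 − 21601.5) / 21601.5 = 2.42%.
r = 2.20 + 1.70 + 1.5 × (2.70 − 1.70) + 0.78 × 2.42
   = 2.20 + 1.7 + 1.5 + 1.8876 = 7.29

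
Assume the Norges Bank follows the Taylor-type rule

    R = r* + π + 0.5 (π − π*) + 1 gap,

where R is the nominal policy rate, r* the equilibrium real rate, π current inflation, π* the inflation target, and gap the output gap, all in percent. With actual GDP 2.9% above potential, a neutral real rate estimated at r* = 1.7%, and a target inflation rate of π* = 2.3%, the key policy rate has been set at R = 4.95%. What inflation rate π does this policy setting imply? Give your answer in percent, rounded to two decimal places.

1.00%

Output 2.9% above potential → gap = 2.9.
Collecting π: R = r* + (1 + 0.5) π − 0.5 π* + 1 gap
1.5 π = 4.95 − 1.7 + 0.5 × 2.3 − 1 × 2.9 = 1.5
π = 1.5 / 1.5 = 1.00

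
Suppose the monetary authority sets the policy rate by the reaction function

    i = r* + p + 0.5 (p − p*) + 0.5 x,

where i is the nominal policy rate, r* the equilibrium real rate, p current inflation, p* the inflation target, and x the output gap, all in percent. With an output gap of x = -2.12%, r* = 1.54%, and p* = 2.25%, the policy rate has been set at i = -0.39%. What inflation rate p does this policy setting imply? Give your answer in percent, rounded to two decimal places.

0.17%

Collecting p: i = r* + (1 + 0.5) p − 0.5 p* + 0.5 x
1.5 p = -0.39 − 1.54 + 0.5 × 2.25 − 0.5 × (-2.12) = 0.255
p = 0.255 / 1.5 = 0.17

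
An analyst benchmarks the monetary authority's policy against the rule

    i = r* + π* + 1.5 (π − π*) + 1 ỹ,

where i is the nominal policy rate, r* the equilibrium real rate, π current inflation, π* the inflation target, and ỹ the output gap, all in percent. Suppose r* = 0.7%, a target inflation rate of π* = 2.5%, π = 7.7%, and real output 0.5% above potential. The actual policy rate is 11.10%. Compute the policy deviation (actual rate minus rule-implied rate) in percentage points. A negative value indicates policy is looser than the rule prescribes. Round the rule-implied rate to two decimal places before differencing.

-0.40 pp

Output 0.5% above potential → ỹ = 0.5.
i = 0.7 + 2.5 + 1.5 × (7.7 − 2.5) + 1 × 0.5
   = 0.7 + 2.5 + 7.8 + 0.5 = 11.50
Deviation = 11.10 − 11.50 = -0.40 pp.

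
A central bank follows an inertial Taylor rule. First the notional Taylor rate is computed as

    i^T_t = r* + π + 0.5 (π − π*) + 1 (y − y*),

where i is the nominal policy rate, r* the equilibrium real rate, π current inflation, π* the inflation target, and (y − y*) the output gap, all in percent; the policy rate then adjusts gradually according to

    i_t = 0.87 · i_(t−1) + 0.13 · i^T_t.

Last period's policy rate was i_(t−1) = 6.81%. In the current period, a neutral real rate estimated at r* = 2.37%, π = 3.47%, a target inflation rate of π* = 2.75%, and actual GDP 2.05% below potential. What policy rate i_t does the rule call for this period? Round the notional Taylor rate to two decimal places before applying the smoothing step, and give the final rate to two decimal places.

6.46%

Output 2.05% below potential → (y − y*) = -2.05.
i^T_t = 2.37 + 3.47 + 0.5 × (3.47 − 2.75) + 1 × (-2.05)
   = 2.37 + 3.47 + 0.36 − 2.05 = 4.15
i_t = 0.87 × 6.81 + 0.13 × 4.15 = 5.9247 + 0.5395 = 6.46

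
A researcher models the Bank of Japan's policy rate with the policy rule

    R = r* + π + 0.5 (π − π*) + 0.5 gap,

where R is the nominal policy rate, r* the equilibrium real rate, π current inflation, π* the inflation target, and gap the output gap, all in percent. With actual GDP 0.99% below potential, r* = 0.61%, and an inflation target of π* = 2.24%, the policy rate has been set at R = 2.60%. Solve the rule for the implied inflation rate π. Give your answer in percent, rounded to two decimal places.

Output 0.99% below potential → gap = -0.99.
Collecting π: R = r* + (1 + 0.5) π − 0.5 π* + 0.5 gap
1.5 π = 2.60 − 0.61 + 0.5 × 2.24 − 0.5 × (-0.99) = 3.605
π = 3.605 / 1.5 = 2.40

2.40%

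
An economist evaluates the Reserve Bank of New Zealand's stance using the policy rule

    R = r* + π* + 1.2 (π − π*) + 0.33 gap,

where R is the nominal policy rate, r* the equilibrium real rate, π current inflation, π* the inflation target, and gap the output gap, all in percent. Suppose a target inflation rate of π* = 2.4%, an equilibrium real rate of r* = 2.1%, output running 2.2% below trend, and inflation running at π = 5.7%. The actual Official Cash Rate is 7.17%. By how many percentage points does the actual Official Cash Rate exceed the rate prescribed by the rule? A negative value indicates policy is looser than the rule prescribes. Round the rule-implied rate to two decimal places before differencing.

-0.56 pp

Output 2.2% below potential → gap = -2.2.
R = 2.1 + 2.4 + 1.2 × (5.7 − 2.4) + 0.33 × (-2.2)
   = 2.1 + 2.4 + 3.96 − 0.726 = 7.73
Deviation = 7.17 − 7.73 = -0.56 pp.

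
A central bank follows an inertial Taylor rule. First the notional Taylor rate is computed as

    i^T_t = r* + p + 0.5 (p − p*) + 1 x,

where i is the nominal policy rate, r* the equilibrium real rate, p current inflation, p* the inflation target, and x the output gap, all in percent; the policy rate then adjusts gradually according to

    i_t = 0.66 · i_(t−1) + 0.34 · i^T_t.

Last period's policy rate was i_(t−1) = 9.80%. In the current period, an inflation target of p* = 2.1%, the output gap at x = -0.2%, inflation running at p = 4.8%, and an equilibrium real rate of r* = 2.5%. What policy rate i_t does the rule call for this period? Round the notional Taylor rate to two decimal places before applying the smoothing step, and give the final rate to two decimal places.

i^T_t = 2.5 + 4.8 + 0.5 × (4.8 − 2.1) + 1 × (-0.2)
   = 2.5 + 4.8 + 1.35 − 0.2 = 8.45
i_t = 0.66 × 9.80 + 0.34 × 8.45 = 6.468 + 2.873 = 9.34

9.34%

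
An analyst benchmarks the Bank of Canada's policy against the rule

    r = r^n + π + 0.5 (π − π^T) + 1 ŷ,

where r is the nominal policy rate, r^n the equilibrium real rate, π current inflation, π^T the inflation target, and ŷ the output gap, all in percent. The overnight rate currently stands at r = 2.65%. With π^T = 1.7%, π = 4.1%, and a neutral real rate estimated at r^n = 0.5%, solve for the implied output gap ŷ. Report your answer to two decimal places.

-3.15%

1 ŷ = 2.65 − 0.5 − 4.1 − 0.5 × (4.1 − 1.7) = -3.15
ŷ = -3.15 / 1 = -3.15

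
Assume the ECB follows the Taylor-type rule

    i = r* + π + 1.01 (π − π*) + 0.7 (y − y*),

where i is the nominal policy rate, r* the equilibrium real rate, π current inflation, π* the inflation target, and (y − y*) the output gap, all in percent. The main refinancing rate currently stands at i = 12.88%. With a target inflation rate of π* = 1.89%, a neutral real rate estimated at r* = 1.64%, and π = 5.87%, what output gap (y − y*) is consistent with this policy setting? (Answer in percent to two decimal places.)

1.93%

0.7 (y − y*) = 12.88 − 1.64 − 5.87 − 1.01 × (5.87 − 1.89) = 1.3502
(y − y*) = 1.3502 / 0.7 = 1.93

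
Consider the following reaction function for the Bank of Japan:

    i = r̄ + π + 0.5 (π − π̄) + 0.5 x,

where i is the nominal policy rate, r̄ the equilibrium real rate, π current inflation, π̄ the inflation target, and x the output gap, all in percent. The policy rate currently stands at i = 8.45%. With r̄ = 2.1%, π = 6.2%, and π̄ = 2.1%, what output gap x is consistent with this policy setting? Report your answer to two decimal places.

-3.80%

0.5 x = 8.45 − 2.1 − 6.2 − 0.5 × (6.2 − 2.1) = -1.9
x = -1.9 / 0.5 = -3.80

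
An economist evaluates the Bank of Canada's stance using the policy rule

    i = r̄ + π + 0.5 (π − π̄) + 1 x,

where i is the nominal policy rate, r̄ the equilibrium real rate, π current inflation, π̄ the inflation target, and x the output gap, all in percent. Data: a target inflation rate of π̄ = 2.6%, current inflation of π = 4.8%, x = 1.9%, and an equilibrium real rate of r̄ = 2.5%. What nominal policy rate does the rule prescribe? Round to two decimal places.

10.30%

i = 2.5 + 4.8 + 0.5 × (4.8 − 2.6) + 1 × 1.9
   = 2.5 + 4.8 + 1.1 + 1.9 = 10.30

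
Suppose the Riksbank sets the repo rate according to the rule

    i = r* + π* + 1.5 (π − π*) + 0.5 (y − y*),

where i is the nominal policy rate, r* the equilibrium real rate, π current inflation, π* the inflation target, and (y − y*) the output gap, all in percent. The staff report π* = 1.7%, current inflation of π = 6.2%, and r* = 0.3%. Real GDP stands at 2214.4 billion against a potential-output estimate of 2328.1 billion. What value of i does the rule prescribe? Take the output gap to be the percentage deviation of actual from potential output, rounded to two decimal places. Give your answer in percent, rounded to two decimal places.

Output gap = 100 × (2214.4 − 2328.1) / 2328.1 = -4.88%.
i = 0.30 + 1.70 + 1.5 × (6.20 − 1.70) + 0.5 × (-4.88)
   = 0.30 + 1.7 + 6.75 − 2.44 = 6.31

6.31%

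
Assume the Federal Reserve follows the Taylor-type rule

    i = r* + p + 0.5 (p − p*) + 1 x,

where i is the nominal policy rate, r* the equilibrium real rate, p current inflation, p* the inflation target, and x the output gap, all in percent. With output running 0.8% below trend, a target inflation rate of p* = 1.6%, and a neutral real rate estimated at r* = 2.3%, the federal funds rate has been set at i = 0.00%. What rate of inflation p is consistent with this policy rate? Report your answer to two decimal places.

Output 0.8% below potential → x = -0.8.
Collecting p: i = r* + (1 + 0.5) p − 0.5 p* + 1 x
1.5 p = 0.00 − 2.3 + 0.5 × 1.6 − 1 × (-0.8) = -0.7
p = -0.7 / 1.5 = -0.47

-0.47%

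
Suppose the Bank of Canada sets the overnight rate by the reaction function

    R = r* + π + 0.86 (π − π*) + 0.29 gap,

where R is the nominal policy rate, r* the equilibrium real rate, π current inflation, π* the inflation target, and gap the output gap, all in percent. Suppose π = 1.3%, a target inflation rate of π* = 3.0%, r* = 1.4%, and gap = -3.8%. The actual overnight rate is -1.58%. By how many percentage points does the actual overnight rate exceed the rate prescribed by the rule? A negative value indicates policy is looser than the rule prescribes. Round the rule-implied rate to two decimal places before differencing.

R = 1.4 + 1.3 + 0.86 × (1.3 − 3.0) + 0.29 × (-3.8)
   = 1.4 + 1.3 − 1.462 − 1.102 = 0.14
Deviation = -1.58 − 0.14 = -1.72 pp.

-1.72 pp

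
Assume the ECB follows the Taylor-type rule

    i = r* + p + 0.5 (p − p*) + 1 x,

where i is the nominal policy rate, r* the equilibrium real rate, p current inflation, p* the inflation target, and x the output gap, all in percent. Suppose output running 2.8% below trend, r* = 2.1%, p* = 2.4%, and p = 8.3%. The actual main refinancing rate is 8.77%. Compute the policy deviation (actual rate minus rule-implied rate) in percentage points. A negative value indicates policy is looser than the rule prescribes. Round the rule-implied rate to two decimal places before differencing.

Output 2.8% below potential → x = -2.8.
i = 2.1 + 8.3 + 0.5 × (8.3 − 2.4) + 1 × (-2.8)
   = 2.1 + 8.3 + 2.95 − 2.8 = 10.55
Deviation = 8.77 − 10.55 = -1.78 pp.

-1.78 pp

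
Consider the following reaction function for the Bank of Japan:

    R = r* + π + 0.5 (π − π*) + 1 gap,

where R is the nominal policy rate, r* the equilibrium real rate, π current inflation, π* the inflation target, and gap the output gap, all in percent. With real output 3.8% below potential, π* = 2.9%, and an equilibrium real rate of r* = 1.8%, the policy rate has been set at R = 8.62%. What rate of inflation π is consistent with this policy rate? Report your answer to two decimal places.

8.05%

Output 3.8% below potential → gap = -3.8.
Collecting π: R = r* + (1 + 0.5) π − 0.5 π* + 1 gap
1.5 π = 8.62 − 1.8 + 0.5 × 2.9 − 1 × (-3.8) = 12.07
π = 12.07 / 1.5 = 8.05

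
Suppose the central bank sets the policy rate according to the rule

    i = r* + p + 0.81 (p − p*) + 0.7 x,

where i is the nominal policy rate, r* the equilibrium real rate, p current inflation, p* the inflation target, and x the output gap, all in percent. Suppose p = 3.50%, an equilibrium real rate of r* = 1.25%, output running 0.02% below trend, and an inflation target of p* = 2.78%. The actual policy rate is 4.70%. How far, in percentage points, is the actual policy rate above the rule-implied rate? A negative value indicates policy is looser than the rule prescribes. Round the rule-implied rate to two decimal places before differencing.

Output 0.02% below potential → x = -0.02.
i = 1.25 + 3.50 + 0.81 × (3.50 − 2.78) + 0.7 × (-0.02)
   = 1.25 + 3.5 + 0.5832 − 0.014 = 5.32
Deviation = 4.70 − 5.32 = -0.62 pp.

-0.62 pp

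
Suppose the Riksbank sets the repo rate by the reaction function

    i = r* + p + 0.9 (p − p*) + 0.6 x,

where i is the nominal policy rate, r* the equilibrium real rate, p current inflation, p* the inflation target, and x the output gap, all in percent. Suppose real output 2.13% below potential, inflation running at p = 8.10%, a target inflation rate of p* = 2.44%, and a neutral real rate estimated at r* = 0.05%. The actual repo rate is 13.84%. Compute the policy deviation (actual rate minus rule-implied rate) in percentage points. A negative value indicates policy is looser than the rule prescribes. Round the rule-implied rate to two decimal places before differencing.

1.87 pp

Output 2.13% below potential → x = -2.13.
i = 0.05 + 8.10 + 0.9 × (8.10 − 2.44) + 0.6 × (-2.13)
   = 0.05 + 8.1 + 5.094 − 1.278 = 11.97
Deviation = 13.84 − 11.97 = 1.87 pp.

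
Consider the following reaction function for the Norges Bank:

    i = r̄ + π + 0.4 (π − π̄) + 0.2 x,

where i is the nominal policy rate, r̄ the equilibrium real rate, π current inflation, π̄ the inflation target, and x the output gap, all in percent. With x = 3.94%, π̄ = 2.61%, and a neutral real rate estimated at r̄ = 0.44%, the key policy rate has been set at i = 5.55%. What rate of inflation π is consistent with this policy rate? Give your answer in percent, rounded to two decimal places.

3.83%

Collecting π: i = r̄ + (1 + 0.4) π − 0.4 π̄ + 0.2 x
1.4 π = 5.55 − 0.44 + 0.4 × 2.61 − 0.2 × 3.94 = 5.366
π = 5.366 / 1.4 = 3.83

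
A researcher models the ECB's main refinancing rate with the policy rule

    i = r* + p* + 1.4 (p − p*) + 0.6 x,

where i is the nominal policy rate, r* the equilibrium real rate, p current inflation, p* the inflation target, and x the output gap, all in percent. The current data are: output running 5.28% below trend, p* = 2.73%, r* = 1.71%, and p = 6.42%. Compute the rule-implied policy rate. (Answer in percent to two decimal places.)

6.44%

Output 5.28% below potential → x = -5.28.
i = 1.71 + 2.73 + 1.4 × (6.42 − 2.73) + 0.6 × (-5.28)
   = 1.71 + 2.73 + 5.166 − 3.168 = 6.44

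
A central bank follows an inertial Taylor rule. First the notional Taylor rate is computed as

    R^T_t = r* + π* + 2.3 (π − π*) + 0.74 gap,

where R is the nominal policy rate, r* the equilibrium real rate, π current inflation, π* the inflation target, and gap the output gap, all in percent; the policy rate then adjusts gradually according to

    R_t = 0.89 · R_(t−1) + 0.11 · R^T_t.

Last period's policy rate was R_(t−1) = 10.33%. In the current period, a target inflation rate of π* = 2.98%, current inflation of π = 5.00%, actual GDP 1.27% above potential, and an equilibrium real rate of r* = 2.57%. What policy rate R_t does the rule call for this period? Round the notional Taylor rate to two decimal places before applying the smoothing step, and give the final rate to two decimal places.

Output 1.27% above potential → gap = 1.27.
R^T_t = 2.57 + 2.98 + 2.3 × (5.00 − 2.98) + 0.74 × 1.27
   = 2.57 + 2.98 + 4.646 + 0.9398 = 11.14
R_t = 0.89 × 10.33 + 0.11 × 11.14 = 9.1937 + 1.2254 = 10.42

10.42%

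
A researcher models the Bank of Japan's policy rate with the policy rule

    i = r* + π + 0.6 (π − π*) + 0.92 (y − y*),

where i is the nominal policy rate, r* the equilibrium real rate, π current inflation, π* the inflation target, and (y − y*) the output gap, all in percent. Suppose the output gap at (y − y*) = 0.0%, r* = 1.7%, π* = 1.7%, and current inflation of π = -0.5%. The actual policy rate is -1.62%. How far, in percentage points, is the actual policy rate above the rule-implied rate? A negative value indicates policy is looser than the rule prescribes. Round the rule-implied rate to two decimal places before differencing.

-1.50 pp

i = 1.7 + (-0.5) + 0.6 × (-0.5 − 1.7) + 0.92 × 0.0
   = 1.7 − 0.5 − 1.32 + 0 = -0.12
Deviation = -1.62 − (-0.12) = -1.50 pp.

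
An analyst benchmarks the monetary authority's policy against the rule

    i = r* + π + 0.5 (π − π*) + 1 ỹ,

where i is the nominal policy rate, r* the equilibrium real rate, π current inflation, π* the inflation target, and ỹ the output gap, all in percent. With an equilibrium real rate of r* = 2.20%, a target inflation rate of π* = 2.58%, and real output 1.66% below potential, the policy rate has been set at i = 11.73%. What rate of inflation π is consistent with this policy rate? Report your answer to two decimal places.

8.32%

Output 1.66% below potential → ỹ = -1.66.
Collecting π: i = r* + (1 + 0.5) π − 0.5 π* + 1 ỹ
1.5 π = 11.73 − 2.20 + 0.5 × 2.58 − 1 × (-1.66) = 12.48
π = 12.48 / 1.5 = 8.32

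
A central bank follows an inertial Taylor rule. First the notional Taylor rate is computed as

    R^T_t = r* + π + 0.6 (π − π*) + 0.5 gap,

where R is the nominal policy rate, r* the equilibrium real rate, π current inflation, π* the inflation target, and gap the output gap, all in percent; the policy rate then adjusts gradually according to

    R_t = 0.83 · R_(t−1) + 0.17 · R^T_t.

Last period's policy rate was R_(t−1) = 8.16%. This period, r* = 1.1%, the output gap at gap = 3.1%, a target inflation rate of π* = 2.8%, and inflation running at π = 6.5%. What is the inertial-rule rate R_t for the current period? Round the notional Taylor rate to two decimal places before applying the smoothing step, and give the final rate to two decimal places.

R^T_t = 1.1 + 6.5 + 0.6 × (6.5 − 2.8) + 0.5 × 3.1
   = 1.1 + 6.5 + 2.22 + 1.55 = 11.37
R_t = 0.83 × 8.16 + 0.17 × 11.37 = 6.7728 + 1.9329 = 8.71

8.71%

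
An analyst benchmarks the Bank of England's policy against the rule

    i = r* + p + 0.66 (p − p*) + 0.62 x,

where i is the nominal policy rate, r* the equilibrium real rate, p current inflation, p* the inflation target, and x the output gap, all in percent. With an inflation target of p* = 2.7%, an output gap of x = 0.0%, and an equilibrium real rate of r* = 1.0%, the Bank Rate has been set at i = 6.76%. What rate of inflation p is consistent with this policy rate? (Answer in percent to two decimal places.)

Collecting p: i = r* + (1 + 0.66) p − 0.66 p* + 0.62 x
1.66 p = 6.76 − 1.0 + 0.66 × 2.7 − 0.62 × 0.0 = 7.542
p = 7.542 / 1.66 = 4.54

4.54%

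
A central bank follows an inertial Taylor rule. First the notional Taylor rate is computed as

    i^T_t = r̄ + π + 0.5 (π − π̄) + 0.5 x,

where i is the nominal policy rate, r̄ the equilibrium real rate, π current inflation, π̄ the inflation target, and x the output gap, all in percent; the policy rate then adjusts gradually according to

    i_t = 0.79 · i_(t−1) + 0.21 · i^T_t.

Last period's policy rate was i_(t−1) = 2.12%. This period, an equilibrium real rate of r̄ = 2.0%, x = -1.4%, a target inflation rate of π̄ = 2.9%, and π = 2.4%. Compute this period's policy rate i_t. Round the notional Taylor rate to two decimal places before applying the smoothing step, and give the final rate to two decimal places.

2.40%

i^T_t = 2.0 + 2.4 + 0.5 × (2.4 − 2.9) + 0.5 × (-1.4)
   = 2.0 + 2.4 − 0.25 − 0.7 = 3.45
i_t = 0.79 × 2.12 + 0.21 × 3.45 = 1.6748 + 0.7245 = 2.40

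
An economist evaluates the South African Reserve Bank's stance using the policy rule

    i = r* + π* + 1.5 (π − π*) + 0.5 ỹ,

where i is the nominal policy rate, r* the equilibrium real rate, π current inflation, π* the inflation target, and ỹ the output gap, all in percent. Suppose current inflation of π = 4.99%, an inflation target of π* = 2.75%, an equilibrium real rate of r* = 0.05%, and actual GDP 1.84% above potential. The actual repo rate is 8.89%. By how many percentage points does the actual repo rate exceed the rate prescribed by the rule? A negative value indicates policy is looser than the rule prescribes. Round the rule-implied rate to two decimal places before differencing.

Output 1.84% above potential → ỹ = 1.84.
i = 0.05 + 2.75 + 1.5 × (4.99 − 2.75) + 0.5 × 1.84
   = 0.05 + 2.75 + 3.36 + 0.92 = 7.08
Deviation = 8.89 − 7.08 = 1.81 pp.

1.81 pp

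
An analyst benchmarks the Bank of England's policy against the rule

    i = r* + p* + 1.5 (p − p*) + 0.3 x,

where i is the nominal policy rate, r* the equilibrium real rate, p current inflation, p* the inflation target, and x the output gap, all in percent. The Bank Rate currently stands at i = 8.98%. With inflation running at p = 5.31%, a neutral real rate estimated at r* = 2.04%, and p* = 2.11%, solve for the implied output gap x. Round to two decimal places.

0.3 x = 8.98 − 2.04 − 2.11 − 1.5 × (5.31 − 2.11) = 0.03
x = 0.03 / 0.3 = 0.10

0.10%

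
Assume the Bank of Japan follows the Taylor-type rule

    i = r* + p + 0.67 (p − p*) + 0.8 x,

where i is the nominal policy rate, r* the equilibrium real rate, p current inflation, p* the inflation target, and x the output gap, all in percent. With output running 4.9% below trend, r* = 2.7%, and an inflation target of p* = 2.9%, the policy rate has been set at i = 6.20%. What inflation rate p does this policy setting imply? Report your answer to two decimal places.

Output 4.9% below potential → x = -4.9.
Collecting p: i = r* + (1 + 0.67) p − 0.67 p* + 0.8 x
1.67 p = 6.20 − 2.7 + 0.67 × 2.9 − 0.8 × (-4.9) = 9.363
p = 9.363 / 1.67 = 5.61

5.61%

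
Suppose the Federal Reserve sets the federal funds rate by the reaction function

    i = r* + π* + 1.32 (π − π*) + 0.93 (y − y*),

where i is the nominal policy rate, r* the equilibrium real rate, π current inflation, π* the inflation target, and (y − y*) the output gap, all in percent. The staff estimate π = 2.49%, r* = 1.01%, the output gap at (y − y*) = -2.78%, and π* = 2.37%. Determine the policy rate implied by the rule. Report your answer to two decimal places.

0.95%

i = 1.01 + 2.37 + 1.32 × (2.49 − 2.37) + 0.93 × (-2.78)
   = 1.01 + 2.37 + 0.1584 − 2.5854 = 0.95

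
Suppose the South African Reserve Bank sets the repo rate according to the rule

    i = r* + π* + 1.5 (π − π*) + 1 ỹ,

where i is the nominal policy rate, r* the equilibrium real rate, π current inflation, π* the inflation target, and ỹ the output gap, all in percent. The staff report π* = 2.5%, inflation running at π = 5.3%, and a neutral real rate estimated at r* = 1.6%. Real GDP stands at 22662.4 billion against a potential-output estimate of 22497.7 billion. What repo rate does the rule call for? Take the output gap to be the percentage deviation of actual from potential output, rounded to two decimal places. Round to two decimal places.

9.03%

Output gap = 100 × (22662.4 − 22497.7) / 22497.7 = 0.73%.
i = 1.60 + 2.50 + 1.5 × (5.30 − 2.50) + 1 × 0.73
   = 1.60 + 2.5 + 4.2 + 0.73 = 9.03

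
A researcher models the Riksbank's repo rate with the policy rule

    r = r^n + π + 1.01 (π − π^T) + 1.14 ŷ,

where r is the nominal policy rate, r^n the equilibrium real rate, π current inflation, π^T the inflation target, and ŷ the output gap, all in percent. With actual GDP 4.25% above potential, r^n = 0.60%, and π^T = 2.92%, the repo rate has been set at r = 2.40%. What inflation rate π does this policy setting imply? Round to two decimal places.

-0.05%

Output 4.25% above potential → ŷ = 4.25.
Collecting π: r = r^n + (1 + 1.01) π − 1.01 π^T + 1.14 ŷ
2.01 π = 2.40 − 0.60 + 1.01 × 2.92 − 1.14 × 4.25 = -0.0958
π = -0.0958 / 2.01 = -0.05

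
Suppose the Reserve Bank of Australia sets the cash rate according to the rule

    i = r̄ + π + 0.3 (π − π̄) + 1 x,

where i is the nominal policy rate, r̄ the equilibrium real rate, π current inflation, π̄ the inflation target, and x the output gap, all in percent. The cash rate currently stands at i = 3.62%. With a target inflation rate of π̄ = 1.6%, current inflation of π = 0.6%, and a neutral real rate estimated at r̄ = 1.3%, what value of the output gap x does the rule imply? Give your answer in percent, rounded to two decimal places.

2.02%

1 x = 3.62 − 1.3 − 0.6 − 0.3 × (0.6 − 1.6) = 2.02
x = 2.02 / 1 = 2.02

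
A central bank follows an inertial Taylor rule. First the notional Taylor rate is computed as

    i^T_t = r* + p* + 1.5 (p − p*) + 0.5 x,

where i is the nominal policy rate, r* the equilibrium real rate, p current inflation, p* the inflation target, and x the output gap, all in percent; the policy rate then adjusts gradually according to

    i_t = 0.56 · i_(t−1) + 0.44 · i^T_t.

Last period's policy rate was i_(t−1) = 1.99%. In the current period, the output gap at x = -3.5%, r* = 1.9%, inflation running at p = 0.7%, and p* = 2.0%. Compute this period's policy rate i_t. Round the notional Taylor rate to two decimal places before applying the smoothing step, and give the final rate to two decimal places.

1.20%

i^T_t = 1.9 + 2.0 + 1.5 × (0.7 − 2.0) + 0.5 × (-3.5)
   = 1.9 + 2 − 1.95 − 1.75 = 0.20
i_t = 0.56 × 1.99 + 0.44 × 0.20 = 1.1144 + 0.088 = 1.20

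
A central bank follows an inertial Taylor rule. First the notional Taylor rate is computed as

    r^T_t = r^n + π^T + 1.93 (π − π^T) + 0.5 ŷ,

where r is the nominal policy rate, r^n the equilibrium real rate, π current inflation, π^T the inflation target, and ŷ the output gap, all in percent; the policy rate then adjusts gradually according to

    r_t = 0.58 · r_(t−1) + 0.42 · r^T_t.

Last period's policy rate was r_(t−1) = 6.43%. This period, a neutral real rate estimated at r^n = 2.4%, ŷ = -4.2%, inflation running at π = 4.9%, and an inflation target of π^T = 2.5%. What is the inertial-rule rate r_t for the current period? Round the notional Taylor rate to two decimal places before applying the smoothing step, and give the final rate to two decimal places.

r^T_t = 2.4 + 2.5 + 1.93 × (4.9 − 2.5) + 0.5 × (-4.2)
   = 2.4 + 2.5 + 4.632 − 2.1 = 7.43
r_t = 0.58 × 6.43 + 0.42 × 7.43 = 3.7294 + 3.1206 = 6.85

6.85%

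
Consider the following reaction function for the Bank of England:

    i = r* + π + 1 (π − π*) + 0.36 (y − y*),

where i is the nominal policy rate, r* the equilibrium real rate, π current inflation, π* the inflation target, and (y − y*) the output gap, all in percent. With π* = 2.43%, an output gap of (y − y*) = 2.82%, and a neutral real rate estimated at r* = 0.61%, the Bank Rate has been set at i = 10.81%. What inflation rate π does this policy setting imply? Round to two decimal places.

5.81%

Collecting π: i = r* + (1 + 1) π − 1 π* + 0.36 (y − y*)
2 π = 10.81 − 0.61 + 1 × 2.43 − 0.36 × 2.82 = 11.6148
π = 11.6148 / 2 = 5.81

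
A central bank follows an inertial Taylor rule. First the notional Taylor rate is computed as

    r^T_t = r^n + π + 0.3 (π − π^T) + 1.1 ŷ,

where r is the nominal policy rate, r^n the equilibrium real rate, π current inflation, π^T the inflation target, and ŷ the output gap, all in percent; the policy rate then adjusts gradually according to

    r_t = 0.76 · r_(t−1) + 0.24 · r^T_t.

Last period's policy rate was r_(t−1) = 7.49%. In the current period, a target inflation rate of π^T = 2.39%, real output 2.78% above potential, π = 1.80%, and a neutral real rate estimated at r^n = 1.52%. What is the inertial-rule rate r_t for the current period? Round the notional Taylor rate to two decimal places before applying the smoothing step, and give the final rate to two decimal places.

Output 2.78% above potential → ŷ = 2.78.
r^T_t = 1.52 + 1.80 + 0.3 × (1.80 − 2.39) + 1.1 × 2.78
   = 1.52 + 1.8 − 0.177 + 3.058 = 6.20
r_t = 0.76 × 7.49 + 0.24 × 6.20 = 5.6924 + 1.488 = 7.18

7.18%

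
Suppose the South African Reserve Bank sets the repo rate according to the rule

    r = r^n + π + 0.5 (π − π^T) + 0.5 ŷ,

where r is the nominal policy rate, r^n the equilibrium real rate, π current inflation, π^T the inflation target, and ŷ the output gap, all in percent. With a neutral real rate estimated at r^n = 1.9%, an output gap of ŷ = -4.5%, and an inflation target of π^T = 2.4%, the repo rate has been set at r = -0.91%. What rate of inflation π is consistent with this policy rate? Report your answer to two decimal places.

Collecting π: r = r^n + (1 + 0.5) π − 0.5 π^T + 0.5 ŷ
1.5 π = -0.91 − 1.9 + 0.5 × 2.4 − 0.5 × (-4.5) = 0.64
π = 0.64 / 1.5 = 0.43

0.43%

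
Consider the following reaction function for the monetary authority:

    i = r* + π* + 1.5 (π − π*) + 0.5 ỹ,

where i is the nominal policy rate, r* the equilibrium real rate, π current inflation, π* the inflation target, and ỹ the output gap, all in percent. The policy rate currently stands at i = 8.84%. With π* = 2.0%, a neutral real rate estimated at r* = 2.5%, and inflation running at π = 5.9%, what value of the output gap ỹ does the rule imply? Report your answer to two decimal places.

-3.02%

0.5 ỹ = 8.84 − 2.5 − 2.0 − 1.5 × (5.9 − 2.0) = -1.51
ỹ = -1.51 / 0.5 = -3.02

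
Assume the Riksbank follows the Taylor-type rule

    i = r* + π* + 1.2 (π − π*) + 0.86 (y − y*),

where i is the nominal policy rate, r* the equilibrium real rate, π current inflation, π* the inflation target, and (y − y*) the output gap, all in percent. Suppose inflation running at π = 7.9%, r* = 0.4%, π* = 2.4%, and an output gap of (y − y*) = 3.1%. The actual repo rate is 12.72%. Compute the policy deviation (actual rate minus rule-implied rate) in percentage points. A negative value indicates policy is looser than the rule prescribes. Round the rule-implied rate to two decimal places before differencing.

0.65 pp

i = 0.4 + 2.4 + 1.2 × (7.9 − 2.4) + 0.86 × 3.1
   = 0.4 + 2.4 + 6.6 + 2.666 = 12.07
Deviation = 12.72 − 12.07 = 0.65 pp.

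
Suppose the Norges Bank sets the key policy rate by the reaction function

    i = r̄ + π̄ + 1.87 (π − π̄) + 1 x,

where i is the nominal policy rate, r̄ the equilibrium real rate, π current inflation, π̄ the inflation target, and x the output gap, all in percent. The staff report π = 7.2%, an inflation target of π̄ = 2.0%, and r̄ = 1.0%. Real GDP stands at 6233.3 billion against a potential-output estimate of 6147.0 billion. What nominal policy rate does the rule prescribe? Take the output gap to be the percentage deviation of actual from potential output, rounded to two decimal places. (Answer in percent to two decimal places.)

14.12%

Output gap = 100 × (6233.3 − 6147.0) / 6147.0 = 1.40%.
i = 1.00 + 2.00 + 1.87 × (7.20 − 2.00) + 1 × 1.40
   = 1.00 + 2 + 9.724 + 1.4 = 14.12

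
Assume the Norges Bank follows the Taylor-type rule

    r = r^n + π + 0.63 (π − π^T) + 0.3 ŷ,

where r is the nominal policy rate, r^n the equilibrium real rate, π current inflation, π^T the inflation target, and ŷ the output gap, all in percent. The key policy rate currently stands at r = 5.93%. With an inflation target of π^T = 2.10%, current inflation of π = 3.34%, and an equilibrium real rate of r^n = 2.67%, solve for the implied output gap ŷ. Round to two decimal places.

-2.87%

0.3 ŷ = 5.93 − 2.67 − 3.34 − 0.63 × (3.34 − 2.10) = -0.8612
ŷ = -0.8612 / 0.3 = -2.87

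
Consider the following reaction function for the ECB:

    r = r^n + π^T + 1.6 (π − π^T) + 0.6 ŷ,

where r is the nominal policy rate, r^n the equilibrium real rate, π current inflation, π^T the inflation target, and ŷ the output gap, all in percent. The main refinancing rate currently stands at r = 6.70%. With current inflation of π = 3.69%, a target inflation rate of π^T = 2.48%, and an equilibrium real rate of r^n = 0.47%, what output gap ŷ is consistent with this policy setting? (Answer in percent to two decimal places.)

3.02%

0.6 ŷ = 6.70 − 0.47 − 2.48 − 1.6 × (3.69 − 2.48) = 1.814
ŷ = 1.814 / 0.6 = 3.02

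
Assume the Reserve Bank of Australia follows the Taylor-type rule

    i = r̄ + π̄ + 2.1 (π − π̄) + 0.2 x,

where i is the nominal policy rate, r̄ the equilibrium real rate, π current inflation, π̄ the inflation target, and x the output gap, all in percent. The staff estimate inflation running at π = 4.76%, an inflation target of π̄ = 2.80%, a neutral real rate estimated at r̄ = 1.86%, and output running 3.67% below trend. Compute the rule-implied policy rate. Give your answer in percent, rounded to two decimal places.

Output 3.67% below potential → x = -3.67.
i = 1.86 + 2.80 + 2.1 × (4.76 − 2.80) + 0.2 × (-3.67)
   = 1.86 + 2.8 + 4.116 − 0.734 = 8.04

8.04%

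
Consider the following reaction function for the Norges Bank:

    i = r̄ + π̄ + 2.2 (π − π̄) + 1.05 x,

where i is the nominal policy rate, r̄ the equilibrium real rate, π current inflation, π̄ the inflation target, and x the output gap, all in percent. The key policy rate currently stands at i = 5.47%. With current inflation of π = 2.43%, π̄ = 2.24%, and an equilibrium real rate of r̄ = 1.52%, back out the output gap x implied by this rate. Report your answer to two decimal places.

1.23%

1.05 x = 5.47 − 1.52 − 2.24 − 2.2 × (2.43 − 2.24) = 1.292
x = 1.292 / 1.05 = 1.23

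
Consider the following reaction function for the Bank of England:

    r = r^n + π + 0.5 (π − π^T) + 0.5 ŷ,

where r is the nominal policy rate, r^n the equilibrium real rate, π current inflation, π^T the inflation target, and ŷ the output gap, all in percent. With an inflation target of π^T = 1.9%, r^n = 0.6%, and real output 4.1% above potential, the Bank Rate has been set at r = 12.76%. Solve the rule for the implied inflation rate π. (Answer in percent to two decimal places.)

7.37%

Output 4.1% above potential → ŷ = 4.1.
Collecting π: r = r^n + (1 + 0.5) π − 0.5 π^T + 0.5 ŷ
1.5 π = 12.76 − 0.6 + 0.5 × 1.9 − 0.5 × 4.1 = 11.06
π = 11.06 / 1.5 = 7.37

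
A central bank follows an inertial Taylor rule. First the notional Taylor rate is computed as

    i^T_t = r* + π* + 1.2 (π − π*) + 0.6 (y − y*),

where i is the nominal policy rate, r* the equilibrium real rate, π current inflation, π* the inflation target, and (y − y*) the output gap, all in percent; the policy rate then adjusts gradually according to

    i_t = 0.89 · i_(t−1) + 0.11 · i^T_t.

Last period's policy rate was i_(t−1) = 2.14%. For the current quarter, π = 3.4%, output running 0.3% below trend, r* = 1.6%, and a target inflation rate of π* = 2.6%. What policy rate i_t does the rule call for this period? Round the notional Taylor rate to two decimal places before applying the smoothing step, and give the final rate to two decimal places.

2.45%

Output 0.3% below potential → (y − y*) = -0.3.
i^T_t = 1.6 + 2.6 + 1.2 × (3.4 − 2.6) + 0.6 × (-0.3)
   = 1.6 + 2.6 + 0.96 − 0.18 = 4.98
i_t = 0.89 × 2.14 + 0.11 × 4.98 = 1.9046 + 0.5478 = 2.45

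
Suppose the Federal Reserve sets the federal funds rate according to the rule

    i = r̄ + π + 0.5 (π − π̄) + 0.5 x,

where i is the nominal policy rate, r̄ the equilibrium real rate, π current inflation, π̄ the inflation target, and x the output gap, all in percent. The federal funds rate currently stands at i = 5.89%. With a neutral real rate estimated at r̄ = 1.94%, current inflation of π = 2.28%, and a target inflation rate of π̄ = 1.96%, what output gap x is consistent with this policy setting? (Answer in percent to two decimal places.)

3.02%

0.5 x = 5.89 − 1.94 − 2.28 − 0.5 × (2.28 − 1.96) = 1.51
x = 1.51 / 0.5 = 3.02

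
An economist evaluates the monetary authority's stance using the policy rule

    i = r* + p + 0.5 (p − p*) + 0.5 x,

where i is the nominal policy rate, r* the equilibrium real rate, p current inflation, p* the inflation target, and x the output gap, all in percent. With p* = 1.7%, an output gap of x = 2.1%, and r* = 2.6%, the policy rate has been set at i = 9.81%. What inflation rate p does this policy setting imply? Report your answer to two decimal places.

4.67%

Collecting p: i = r* + (1 + 0.5) p − 0.5 p* + 0.5 x
1.5 p = 9.81 − 2.6 + 0.5 × 1.7 − 0.5 × 2.1 = 7.01
p = 7.01 / 1.5 = 4.67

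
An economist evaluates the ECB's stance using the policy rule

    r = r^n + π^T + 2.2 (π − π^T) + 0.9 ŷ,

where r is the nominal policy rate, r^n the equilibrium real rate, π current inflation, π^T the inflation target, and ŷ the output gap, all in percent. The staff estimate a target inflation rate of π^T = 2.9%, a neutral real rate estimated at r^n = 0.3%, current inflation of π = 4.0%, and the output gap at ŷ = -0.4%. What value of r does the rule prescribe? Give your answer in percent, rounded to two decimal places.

r = 0.3 + 2.9 + 2.2 × (4.0 − 2.9) + 0.9 × (-0.4)
   = 0.3 + 2.9 + 2.42 − 0.36 = 5.26

5.26%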